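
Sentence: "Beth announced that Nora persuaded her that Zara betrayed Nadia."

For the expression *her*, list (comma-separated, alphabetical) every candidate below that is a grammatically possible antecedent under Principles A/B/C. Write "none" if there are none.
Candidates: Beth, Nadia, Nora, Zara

*her* is a pronoun; Principle B requires it to be free in its binding domain — the clause headed by 'persuaded'.
— Beth: subject of the matrix clause; c-commands the pronoun but lies outside its binding domain — allowed.
— Nadia: object of the clause headed by 'betrayed'; is c-commanded by the pronoun; coreference would bind this R-expression — blocked (Principle C).
— Nora: subject of the clause headed by 'persuaded'; c-commands the pronoun within its binding domain — blocked (Principle B).
— Zara: subject of the clause headed by 'betrayed'; is c-commanded by the pronoun; coreference would bind this R-expression — blocked (Principle C).

Beth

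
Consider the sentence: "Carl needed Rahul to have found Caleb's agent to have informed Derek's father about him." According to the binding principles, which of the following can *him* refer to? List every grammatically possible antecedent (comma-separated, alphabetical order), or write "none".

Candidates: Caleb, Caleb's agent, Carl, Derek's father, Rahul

*him* is a pronoun; Principle B requires it to be free in its binding domain — the clause headed by 'informed'.
— Caleb: possessor inside the subject DP of the clause headed by 'informed'; does not c-command the pronoun — Principle B does not apply; allowed.
— Caleb's agent: subject of the clause headed by 'informed'; c-commands the pronoun within its binding domain — blocked (Principle B).
— Carl: subject of the matrix clause; c-commands the pronoun but lies outside its binding domain — allowed.
— Derek's father: object of the clause headed by 'informed'; c-commands the pronoun within its binding domain — blocked (Principle B).
— Rahul: subject of the clause headed by 'found'; c-commands the pronoun but lies outside its binding domain — allowed.

Caleb, Carl, Rahul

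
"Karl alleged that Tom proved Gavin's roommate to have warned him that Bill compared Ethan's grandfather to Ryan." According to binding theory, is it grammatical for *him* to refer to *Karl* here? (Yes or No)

*Karl* is an R-expression; Principle C requires it to be free (not bound by any c-commanding expression).
— him: object of the clause headed by 'warned'; the pronoun does not c-command the R-expression — coreference allowed.

Yes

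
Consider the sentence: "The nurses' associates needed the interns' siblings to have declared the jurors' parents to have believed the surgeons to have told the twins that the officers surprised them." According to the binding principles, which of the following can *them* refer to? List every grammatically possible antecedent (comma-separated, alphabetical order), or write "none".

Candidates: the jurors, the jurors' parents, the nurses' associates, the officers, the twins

*them* is a pronoun; Principle B requires it to be free in its binding domain — the clause headed by 'surprised'.
— the jurors: possessor inside the subject DP of the clause headed by 'believed'; does not c-command the pronoun — Principle B does not apply; allowed.
— the jurors' parents: subject of the clause headed by 'believed'; c-commands the pronoun but lies outside its binding domain — allowed.
— the nurses' associates: subject of the matrix clause; c-commands the pronoun but lies outside its binding domain — allowed.
— the officers: subject of the clause headed by 'surprised'; c-commands the pronoun within its binding domain — blocked (Principle B).
— the twins: object of the clause headed by 'told'; c-commands the pronoun but lies outside its binding domain — allowed.

the jurors, the jurors' parents, the nurses' associates, the twins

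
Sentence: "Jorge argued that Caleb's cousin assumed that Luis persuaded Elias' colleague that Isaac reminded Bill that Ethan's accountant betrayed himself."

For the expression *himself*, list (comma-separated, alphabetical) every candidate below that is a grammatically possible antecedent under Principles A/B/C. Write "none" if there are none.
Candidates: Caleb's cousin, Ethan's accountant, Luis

*himself* is a reflexive; Principle A requires it to be bound within its binding domain — the clause headed by 'betrayed'.
— Caleb's cousin: subject of the clause headed by 'assumed'; c-commands the reflexive but lies outside its binding domain — cannot bind it (Principle A).
— Ethan's accountant: subject of the clause headed by 'betrayed'; c-commands the reflexive within its binding domain — allowed (Principle A).
— Luis: subject of the clause headed by 'persuaded'; c-commands the reflexive but lies outside its binding domain — cannot bind it (Principle A).

Ethan's accountant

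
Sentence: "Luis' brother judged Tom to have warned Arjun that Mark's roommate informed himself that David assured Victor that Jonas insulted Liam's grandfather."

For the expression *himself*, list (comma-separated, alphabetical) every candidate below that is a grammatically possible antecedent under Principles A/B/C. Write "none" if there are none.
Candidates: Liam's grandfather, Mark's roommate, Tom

*himself* is a reflexive; Principle A requires it to be bound within its binding domain — the clause headed by 'informed'.
— Liam's grandfather: object of the clause headed by 'insulted'; does not c-command the reflexive — cannot bind it (Principle A).
— Mark's roommate: subject of the clause headed by 'informed'; c-commands the reflexive within its binding domain — allowed (Principle A).
— Tom: subject of the clause headed by 'warned'; c-commands the reflexive but lies outside its binding domain — cannot bind it (Principle A).

Mark's roommate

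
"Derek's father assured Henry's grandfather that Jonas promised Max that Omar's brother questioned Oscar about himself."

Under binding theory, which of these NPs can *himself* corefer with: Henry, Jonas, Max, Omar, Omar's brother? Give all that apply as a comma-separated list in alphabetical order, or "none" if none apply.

*himself* is a reflexive; Principle A requires it to be bound within its binding domain — the clause headed by 'questioned'.
— Henry: possessor inside the object DP of the matrix clause; does not c-command the reflexive — cannot bind it (Principle A).
— Jonas: subject of the clause headed by 'promised'; c-commands the reflexive but lies outside its binding domain — cannot bind it (Principle A).
— Max: object of the clause headed by 'promised'; c-commands the reflexive but lies outside its binding domain — cannot bind it (Principle A).
— Omar: possessor inside the subject DP of the clause headed by 'questioned'; does not c-command the reflexive — cannot bind it (Principle A).
— Omar's brother: subject of the clause headed by 'questioned'; c-commands the reflexive within its binding domain — allowed (Principle A).

Omar's brother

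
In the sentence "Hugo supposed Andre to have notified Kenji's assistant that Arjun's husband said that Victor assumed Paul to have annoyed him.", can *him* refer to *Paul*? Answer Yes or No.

No

*him* is a pronoun; Principle B requires it to be free in its binding domain — the clause headed by 'annoyed'.
— Paul: subject of the clause headed by 'annoyed'; c-commands the pronoun within its binding domain — blocked (Principle B).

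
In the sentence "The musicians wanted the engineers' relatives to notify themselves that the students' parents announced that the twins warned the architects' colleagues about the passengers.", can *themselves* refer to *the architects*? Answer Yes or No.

*themselves* is a reflexive; Principle A requires it to be bound within its binding domain — the clause headed by 'notify'.
— the architects: possessor inside the object DP of the clause headed by 'warned'; does not c-command the reflexive — cannot bind it (Principle A).

No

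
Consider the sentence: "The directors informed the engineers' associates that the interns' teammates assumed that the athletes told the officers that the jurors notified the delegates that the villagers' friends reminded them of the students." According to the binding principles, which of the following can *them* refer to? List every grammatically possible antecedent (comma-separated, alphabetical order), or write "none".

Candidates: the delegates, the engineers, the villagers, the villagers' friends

*them* is a pronoun; Principle B requires it to be free in its binding domain — the clause headed by 'reminded'.
— the delegates: object of the clause headed by 'notified'; c-commands the pronoun but lies outside its binding domain — allowed.
— the engineers: possessor inside the object DP of the matrix clause; does not c-command the pronoun — Principle B does not apply; allowed.
— the villagers: possessor inside the subject DP of the clause headed by 'reminded'; does not c-command the pronoun — Principle B does not apply; allowed.
— the villagers' friends: subject of the clause headed by 'reminded'; c-commands the pronoun within its binding domain — blocked (Principle B).

the delegates, the engineers, the villagers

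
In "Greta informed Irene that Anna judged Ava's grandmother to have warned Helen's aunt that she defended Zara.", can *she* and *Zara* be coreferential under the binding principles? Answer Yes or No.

No

*Zara* is an R-expression; Principle C requires it to be free (not bound by any c-commanding expression).
— she: subject of the clause headed by 'defended'; the pronoun c-commands the R-expression — coreference blocked (Principle C).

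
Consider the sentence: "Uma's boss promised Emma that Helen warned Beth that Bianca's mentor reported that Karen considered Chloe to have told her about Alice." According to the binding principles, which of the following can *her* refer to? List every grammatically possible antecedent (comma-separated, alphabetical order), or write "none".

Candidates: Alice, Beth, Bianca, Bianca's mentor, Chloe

Beth, Bianca, Bianca's mentor

*her* is a pronoun; Principle B requires it to be free in its binding domain — the clause headed by 'told'.
— Alice: second object of the clause headed by 'told'; is c-commanded by the pronoun; coreference would bind this R-expression — blocked (Principle C).
— Beth: object of the clause headed by 'warned'; c-commands the pronoun but lies outside its binding domain — allowed.
— Bianca: possessor inside the subject DP of the clause headed by 'reported'; does not c-command the pronoun — Principle B does not apply; allowed.
— Bianca's mentor: subject of the clause headed by 'reported'; c-commands the pronoun but lies outside its binding domain — allowed.
— Chloe: subject of the clause headed by 'told'; c-commands the pronoun within its binding domain — blocked (Principle B).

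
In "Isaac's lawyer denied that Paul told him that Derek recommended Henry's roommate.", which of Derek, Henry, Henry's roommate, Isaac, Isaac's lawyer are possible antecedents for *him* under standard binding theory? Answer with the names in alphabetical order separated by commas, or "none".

*him* is a pronoun; Principle B requires it to be free in its binding domain — the clause headed by 'told'.
— Derek: subject of the clause headed by 'recommended'; is c-commanded by the pronoun; coreference would bind this R-expression — blocked (Principle C).
— Henry: possessor inside the object DP of the clause headed by 'recommended'; is c-commanded by the pronoun; coreference would bind this R-expression — blocked (Principle C).
— Henry's roommate: object of the clause headed by 'recommended'; is c-commanded by the pronoun; coreference would bind this R-expression — blocked (Principle C).
— Isaac: possessor inside the subject DP of the matrix clause; does not c-command the pronoun — Principle B does not apply; allowed.
— Isaac's lawyer: subject of the matrix clause; c-commands the pronoun but lies outside its binding domain — allowed.

Isaac, Isaac's lawyer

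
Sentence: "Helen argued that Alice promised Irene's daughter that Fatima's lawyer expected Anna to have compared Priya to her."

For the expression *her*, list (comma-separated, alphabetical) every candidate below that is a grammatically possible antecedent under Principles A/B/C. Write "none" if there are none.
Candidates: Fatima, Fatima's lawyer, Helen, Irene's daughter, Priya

*her* is a pronoun; Principle B requires it to be free in its binding domain — the clause headed by 'compared'.
— Fatima: possessor inside the subject DP of the clause headed by 'expected'; does not c-command the pronoun — Principle B does not apply; allowed.
— Fatima's lawyer: subject of the clause headed by 'expected'; c-commands the pronoun but lies outside its binding domain — allowed.
— Helen: subject of the matrix clause; c-commands the pronoun but lies outside its binding domain — allowed.
— Irene's daughter: object of the clause headed by 'promised'; c-commands the pronoun but lies outside its binding domain — allowed.
— Priya: object of the clause headed by 'compared'; c-commands the pronoun within its binding domain — blocked (Principle B).

Fatima, Fatima's lawyer, Helen, Irene's daughter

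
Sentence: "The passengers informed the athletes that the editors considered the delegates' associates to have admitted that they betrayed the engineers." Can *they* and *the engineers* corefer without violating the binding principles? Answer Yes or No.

*the engineers* is an R-expression; Principle C requires it to be free (not bound by any c-commanding expression).
— they: subject of the clause headed by 'betrayed'; the pronoun c-commands the R-expression — coreference blocked (Principle C).

No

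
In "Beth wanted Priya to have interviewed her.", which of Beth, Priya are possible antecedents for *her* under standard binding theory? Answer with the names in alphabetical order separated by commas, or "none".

Beth

*her* is a pronoun; Principle B requires it to be free in its binding domain — the clause headed by 'interviewed'.
— Beth: subject of the matrix clause; c-commands the pronoun but lies outside its binding domain — allowed.
— Priya: subject of the clause headed by 'interviewed'; c-commands the pronoun within its binding domain — blocked (Principle B).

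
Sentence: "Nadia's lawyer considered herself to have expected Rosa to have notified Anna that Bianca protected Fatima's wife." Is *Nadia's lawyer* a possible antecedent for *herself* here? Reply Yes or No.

Yes

*herself* is a reflexive; Principle A requires it to be bound within its binding domain — the matrix clause.
— Nadia's lawyer: subject of the matrix clause; c-commands the reflexive within its binding domain — allowed (Principle A).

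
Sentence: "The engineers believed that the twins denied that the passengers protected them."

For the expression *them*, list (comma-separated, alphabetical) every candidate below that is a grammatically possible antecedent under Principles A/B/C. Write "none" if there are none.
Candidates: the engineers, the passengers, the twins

the engineers, the twins

*them* is a pronoun; Principle B requires it to be free in its binding domain — the clause headed by 'protected'.
— the engineers: subject of the matrix clause; c-commands the pronoun but lies outside its binding domain — allowed.
— the passengers: subject of the clause headed by 'protected'; c-commands the pronoun within its binding domain — blocked (Principle B).
— the twins: subject of the clause headed by 'denied'; c-commands the pronoun but lies outside its binding domain — allowed.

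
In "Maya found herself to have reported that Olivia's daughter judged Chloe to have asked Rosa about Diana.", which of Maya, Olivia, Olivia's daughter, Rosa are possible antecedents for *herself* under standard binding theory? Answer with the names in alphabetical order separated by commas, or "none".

Maya

*herself* is a reflexive; Principle A requires it to be bound within its binding domain — the matrix clause.
— Maya: subject of the matrix clause; c-commands the reflexive within its binding domain — allowed (Principle A).
— Olivia: possessor inside the subject DP of the clause headed by 'judged'; does not c-command the reflexive — cannot bind it (Principle A).
— Olivia's daughter: subject of the clause headed by 'judged'; does not c-command the reflexive — cannot bind it (Principle A).
— Rosa: object of the clause headed by 'asked'; does not c-command the reflexive — cannot bind it (Principle A).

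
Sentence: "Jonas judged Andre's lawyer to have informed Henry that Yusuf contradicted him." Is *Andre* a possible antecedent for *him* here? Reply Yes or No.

Yes

*him* is a pronoun; Principle B requires it to be free in its binding domain — the clause headed by 'contradicted'.
— Andre: possessor inside the subject DP of the clause headed by 'informed'; does not c-command the pronoun — Principle B does not apply; allowed.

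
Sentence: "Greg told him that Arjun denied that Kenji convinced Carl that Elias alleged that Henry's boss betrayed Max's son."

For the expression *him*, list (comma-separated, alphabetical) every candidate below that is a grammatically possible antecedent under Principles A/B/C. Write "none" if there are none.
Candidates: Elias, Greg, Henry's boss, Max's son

*him* is a pronoun; Principle B requires it to be free in its binding domain — the matrix clause.
— Elias: subject of the clause headed by 'alleged'; is c-commanded by the pronoun; coreference would bind this R-expression — blocked (Principle C).
— Greg: subject of the matrix clause; c-commands the pronoun within its binding domain — blocked (Principle B).
— Henry's boss: subject of the clause headed by 'betrayed'; is c-commanded by the pronoun; coreference would bind this R-expression — blocked (Principle C).
— Max's son: object of the clause headed by 'betrayed'; is c-commanded by the pronoun; coreference would bind this R-expression — blocked (Principle C).

none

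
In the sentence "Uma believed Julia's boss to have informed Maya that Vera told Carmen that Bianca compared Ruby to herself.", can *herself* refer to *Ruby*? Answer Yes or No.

*herself* is a reflexive; Principle A requires it to be bound within its binding domain — the clause headed by 'compared'.
— Ruby: object of the clause headed by 'compared'; c-commands the reflexive within its binding domain — allowed (Principle A).

Yes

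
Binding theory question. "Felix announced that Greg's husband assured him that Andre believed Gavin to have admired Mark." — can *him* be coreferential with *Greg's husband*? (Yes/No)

*him* is a pronoun; Principle B requires it to be free in its binding domain — the clause headed by 'assured'.
— Greg's husband: subject of the clause headed by 'assured'; c-commands the pronoun within its binding domain — blocked (Principle B).

No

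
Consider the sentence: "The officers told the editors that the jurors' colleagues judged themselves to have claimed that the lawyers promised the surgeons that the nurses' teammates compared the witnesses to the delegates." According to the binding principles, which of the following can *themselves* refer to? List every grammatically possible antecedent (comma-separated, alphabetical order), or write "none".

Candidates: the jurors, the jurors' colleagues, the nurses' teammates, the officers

the jurors' colleagues

*themselves* is a reflexive; Principle A requires it to be bound within its binding domain — the clause headed by 'judged'.
— the jurors: possessor inside the subject DP of the clause headed by 'judged'; does not c-command the reflexive — cannot bind it (Principle A).
— the jurors' colleagues: subject of the clause headed by 'judged'; c-commands the reflexive within its binding domain — allowed (Principle A).
— the nurses' teammates: subject of the clause headed by 'compared'; does not c-command the reflexive — cannot bind it (Principle A).
— the officers: subject of the matrix clause; c-commands the reflexive but lies outside its binding domain — cannot bind it (Principle A).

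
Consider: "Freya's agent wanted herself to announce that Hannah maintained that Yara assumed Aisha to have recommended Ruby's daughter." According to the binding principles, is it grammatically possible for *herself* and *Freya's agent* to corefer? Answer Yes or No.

Yes

*herself* is a reflexive; Principle A requires it to be bound within its binding domain — the matrix clause.
— Freya's agent: subject of the matrix clause; c-commands the reflexive within its binding domain — allowed (Principle A).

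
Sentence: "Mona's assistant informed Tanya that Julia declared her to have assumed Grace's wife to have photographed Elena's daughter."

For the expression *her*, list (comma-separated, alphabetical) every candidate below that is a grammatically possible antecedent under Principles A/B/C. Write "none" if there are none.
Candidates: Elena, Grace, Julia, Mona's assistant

Mona's assistant

*her* is a pronoun; Principle B requires it to be free in its binding domain — the clause headed by 'declared'.
— Elena: possessor inside the object DP of the clause headed by 'photographed'; is c-commanded by the pronoun; coreference would bind this R-expression — blocked (Principle C).
— Grace: possessor inside the subject DP of the clause headed by 'photographed'; is c-commanded by the pronoun; coreference would bind this R-expression — blocked (Principle C).
— Julia: subject of the clause headed by 'declared'; c-commands the pronoun within its binding domain — blocked (Principle B).
— Mona's assistant: subject of the matrix clause; c-commands the pronoun but lies outside its binding domain — allowed.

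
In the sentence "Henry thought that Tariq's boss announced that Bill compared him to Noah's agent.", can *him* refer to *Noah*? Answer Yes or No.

*him* is a pronoun; Principle B requires it to be free in its binding domain — the clause headed by 'compared'.
— Noah: possessor inside the second object DP of the clause headed by 'compared'; is c-commanded by the pronoun; coreference would bind this R-expression — blocked (Principle C).

No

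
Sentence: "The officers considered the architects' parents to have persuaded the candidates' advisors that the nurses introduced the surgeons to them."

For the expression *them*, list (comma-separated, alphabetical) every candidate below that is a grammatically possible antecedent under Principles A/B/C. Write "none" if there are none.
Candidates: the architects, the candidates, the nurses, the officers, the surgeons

the architects, the candidates, the officers

*them* is a pronoun; Principle B requires it to be free in its binding domain — the clause headed by 'introduced'.
— the architects: possessor inside the subject DP of the clause headed by 'persuaded'; does not c-command the pronoun — Principle B does not apply; allowed.
— the candidates: possessor inside the object DP of the clause headed by 'persuaded'; does not c-command the pronoun — Principle B does not apply; allowed.
— the nurses: subject of the clause headed by 'introduced'; c-commands the pronoun within its binding domain — blocked (Principle B).
— the officers: subject of the matrix clause; c-commands the pronoun but lies outside its binding domain — allowed.
— the surgeons: object of the clause headed by 'introduced'; c-commands the pronoun within its binding domain — blocked (Principle B).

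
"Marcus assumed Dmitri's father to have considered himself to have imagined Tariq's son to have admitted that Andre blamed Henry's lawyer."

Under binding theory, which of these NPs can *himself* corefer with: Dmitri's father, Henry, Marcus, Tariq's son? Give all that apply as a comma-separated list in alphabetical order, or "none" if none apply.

Dmitri's father

*himself* is a reflexive; Principle A requires it to be bound within its binding domain — the clause headed by 'considered'.
— Dmitri's father: subject of the clause headed by 'considered'; c-commands the reflexive within its binding domain — allowed (Principle A).
— Henry: possessor inside the object DP of the clause headed by 'blamed'; does not c-command the reflexive — cannot bind it (Principle A).
— Marcus: subject of the matrix clause; c-commands the reflexive but lies outside its binding domain — cannot bind it (Principle A).
— Tariq's son: subject of the clause headed by 'admitted'; does not c-command the reflexive — cannot bind it (Principle A).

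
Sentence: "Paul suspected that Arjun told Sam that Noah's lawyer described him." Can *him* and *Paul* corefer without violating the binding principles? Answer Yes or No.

Yes

*Paul* is an R-expression; Principle C requires it to be free (not bound by any c-commanding expression).
— him: object of the clause headed by 'described'; the pronoun does not c-command the R-expression — coreference allowed.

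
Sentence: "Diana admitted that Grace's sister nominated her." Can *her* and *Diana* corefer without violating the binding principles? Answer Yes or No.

*Diana* is an R-expression; Principle C requires it to be free (not bound by any c-commanding expression).
— her: object of the clause headed by 'nominated'; the pronoun does not c-command the R-expression — coreference allowed.

Yes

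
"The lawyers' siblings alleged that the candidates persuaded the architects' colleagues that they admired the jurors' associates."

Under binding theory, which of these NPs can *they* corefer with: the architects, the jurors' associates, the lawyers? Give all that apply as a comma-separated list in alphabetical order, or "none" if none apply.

the architects, the lawyers

*they* is a pronoun; Principle B requires it to be free in its binding domain — the clause headed by 'admired'.
— the architects: possessor inside the object DP of the clause headed by 'persuaded'; does not c-command the pronoun — Principle B does not apply; allowed.
— the jurors' associates: object of the clause headed by 'admired'; is c-commanded by the pronoun; coreference would bind this R-expression — blocked (Principle C).
— the lawyers: possessor inside the subject DP of the matrix clause; does not c-command the pronoun — Principle B does not apply; allowed.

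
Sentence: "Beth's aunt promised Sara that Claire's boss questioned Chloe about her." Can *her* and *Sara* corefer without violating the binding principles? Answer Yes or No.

*Sara* is an R-expression; Principle C requires it to be free (not bound by any c-commanding expression).
— her: second object of the clause headed by 'questioned'; the pronoun does not c-command the R-expression — coreference allowed.

Yes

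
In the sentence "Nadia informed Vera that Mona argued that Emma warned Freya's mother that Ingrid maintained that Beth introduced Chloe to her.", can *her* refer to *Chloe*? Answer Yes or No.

*her* is a pronoun; Principle B requires it to be free in its binding domain — the clause headed by 'introduced'.
— Chloe: object of the clause headed by 'introduced'; c-commands the pronoun within its binding domain — blocked (Principle B).

No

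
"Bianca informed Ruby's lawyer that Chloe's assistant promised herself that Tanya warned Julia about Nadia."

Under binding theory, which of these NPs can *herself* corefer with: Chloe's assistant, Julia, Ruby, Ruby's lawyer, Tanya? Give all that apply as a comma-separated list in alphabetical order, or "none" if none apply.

*herself* is a reflexive; Principle A requires it to be bound within its binding domain — the clause headed by 'promised'.
— Chloe's assistant: subject of the clause headed by 'promised'; c-commands the reflexive within its binding domain — allowed (Principle A).
— Julia: object of the clause headed by 'warned'; does not c-command the reflexive — cannot bind it (Principle A).
— Ruby: possessor inside the object DP of the matrix clause; does not c-command the reflexive — cannot bind it (Principle A).
— Ruby's lawyer: object of the matrix clause; c-commands the reflexive but lies outside its binding domain — cannot bind it (Principle A).
— Tanya: subject of the clause headed by 'warned'; does not c-command the reflexive — cannot bind it (Principle A).

Chloe's assistant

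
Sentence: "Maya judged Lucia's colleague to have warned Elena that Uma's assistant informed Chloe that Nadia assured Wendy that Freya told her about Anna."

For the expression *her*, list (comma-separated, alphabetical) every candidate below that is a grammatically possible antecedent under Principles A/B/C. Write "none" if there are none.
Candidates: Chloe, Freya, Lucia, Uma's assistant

*her* is a pronoun; Principle B requires it to be free in its binding domain — the clause headed by 'told'.
— Chloe: object of the clause headed by 'informed'; c-commands the pronoun but lies outside its binding domain — allowed.
— Freya: subject of the clause headed by 'told'; c-commands the pronoun within its binding domain — blocked (Principle B).
— Lucia: possessor inside the subject DP of the clause headed by 'warned'; does not c-command the pronoun — Principle B does not apply; allowed.
— Uma's assistant: subject of the clause headed by 'informed'; c-commands the pronoun but lies outside its binding domain — allowed.

Chloe, Lucia, Uma's assistant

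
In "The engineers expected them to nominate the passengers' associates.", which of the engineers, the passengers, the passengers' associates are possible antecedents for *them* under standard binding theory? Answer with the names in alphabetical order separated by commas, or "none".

*them* is a pronoun; Principle B requires it to be free in its binding domain — the matrix clause.
— the engineers: subject of the matrix clause; c-commands the pronoun within its binding domain — blocked (Principle B).
— the passengers: possessor inside the object DP of the clause headed by 'nominate'; is c-commanded by the pronoun; coreference would bind this R-expression — blocked (Principle C).
— the passengers' associates: object of the clause headed by 'nominate'; is c-commanded by the pronoun; coreference would bind this R-expression — blocked (Principle C).

none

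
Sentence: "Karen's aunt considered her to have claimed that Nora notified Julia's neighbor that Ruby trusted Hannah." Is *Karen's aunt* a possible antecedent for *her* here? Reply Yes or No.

No

*her* is a pronoun; Principle B requires it to be free in its binding domain — the matrix clause.
— Karen's aunt: subject of the matrix clause; c-commands the pronoun within its binding domain — blocked (Principle B).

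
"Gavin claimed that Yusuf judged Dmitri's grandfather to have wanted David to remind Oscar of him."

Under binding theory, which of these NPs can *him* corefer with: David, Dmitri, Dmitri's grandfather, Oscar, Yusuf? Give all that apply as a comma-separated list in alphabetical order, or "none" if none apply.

Dmitri, Dmitri's grandfather, Yusuf

*him* is a pronoun; Principle B requires it to be free in its binding domain — the clause headed by 'remind'.
— David: subject of the clause headed by 'remind'; c-commands the pronoun within its binding domain — blocked (Principle B).
— Dmitri: possessor inside the subject DP of the clause headed by 'wanted'; does not c-command the pronoun — Principle B does not apply; allowed.
— Dmitri's grandfather: subject of the clause headed by 'wanted'; c-commands the pronoun but lies outside its binding domain — allowed.
— Oscar: object of the clause headed by 'remind'; c-commands the pronoun within its binding domain — blocked (Principle B).
— Yusuf: subject of the clause headed by 'judged'; c-commands the pronoun but lies outside its binding domain — allowed.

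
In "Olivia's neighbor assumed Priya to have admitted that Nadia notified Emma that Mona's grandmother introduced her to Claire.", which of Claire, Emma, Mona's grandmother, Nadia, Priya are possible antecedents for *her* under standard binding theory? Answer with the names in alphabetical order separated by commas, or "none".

*her* is a pronoun; Principle B requires it to be free in its binding domain — the clause headed by 'introduced'.
— Claire: second object of the clause headed by 'introduced'; is c-commanded by the pronoun; coreference would bind this R-expression — blocked (Principle C).
— Emma: object of the clause headed by 'notified'; c-commands the pronoun but lies outside its binding domain — allowed.
— Mona's grandmother: subject of the clause headed by 'introduced'; c-commands the pronoun within its binding domain — blocked (Principle B).
— Nadia: subject of the clause headed by 'notified'; c-commands the pronoun but lies outside its binding domain — allowed.
— Priya: subject of the clause headed by 'admitted'; c-commands the pronoun but lies outside its binding domain — allowed.

Emma, Nadia, Priya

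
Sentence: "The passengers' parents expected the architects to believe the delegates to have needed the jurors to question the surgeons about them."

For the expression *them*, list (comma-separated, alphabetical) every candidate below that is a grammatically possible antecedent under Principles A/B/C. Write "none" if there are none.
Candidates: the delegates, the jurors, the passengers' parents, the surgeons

*them* is a pronoun; Principle B requires it to be free in its binding domain — the clause headed by 'question'.
— the delegates: subject of the clause headed by 'needed'; c-commands the pronoun but lies outside its binding domain — allowed.
— the jurors: subject of the clause headed by 'question'; c-commands the pronoun within its binding domain — blocked (Principle B).
— the passengers' parents: subject of the matrix clause; c-commands the pronoun but lies outside its binding domain — allowed.
— the surgeons: object of the clause headed by 'question'; c-commands the pronoun within its binding domain — blocked (Principle B).

the delegates, the passengers' parents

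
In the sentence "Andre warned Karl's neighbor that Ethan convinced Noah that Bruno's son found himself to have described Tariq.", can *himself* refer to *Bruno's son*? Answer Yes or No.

*himself* is a reflexive; Principle A requires it to be bound within its binding domain — the clause headed by 'found'.
— Bruno's son: subject of the clause headed by 'found'; c-commands the reflexive within its binding domain — allowed (Principle A).

Yes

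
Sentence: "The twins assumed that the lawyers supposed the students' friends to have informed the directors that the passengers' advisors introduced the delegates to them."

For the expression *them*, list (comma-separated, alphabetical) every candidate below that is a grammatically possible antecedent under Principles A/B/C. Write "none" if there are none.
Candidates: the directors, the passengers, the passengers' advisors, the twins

the directors, the passengers, the twins

*them* is a pronoun; Principle B requires it to be free in its binding domain — the clause headed by 'introduced'.
— the directors: object of the clause headed by 'informed'; c-commands the pronoun but lies outside its binding domain — allowed.
— the passengers: possessor inside the subject DP of the clause headed by 'introduced'; does not c-command the pronoun — Principle B does not apply; allowed.
— the passengers' advisors: subject of the clause headed by 'introduced'; c-commands the pronoun within its binding domain — blocked (Principle B).
— the twins: subject of the matrix clause; c-commands the pronoun but lies outside its binding domain — allowed.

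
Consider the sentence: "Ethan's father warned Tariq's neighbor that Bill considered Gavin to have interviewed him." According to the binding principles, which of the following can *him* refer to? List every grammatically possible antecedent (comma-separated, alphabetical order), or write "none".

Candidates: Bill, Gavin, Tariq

Bill, Tariq

*him* is a pronoun; Principle B requires it to be free in its binding domain — the clause headed by 'interviewed'.
— Bill: subject of the clause headed by 'considered'; c-commands the pronoun but lies outside its binding domain — allowed.
— Gavin: subject of the clause headed by 'interviewed'; c-commands the pronoun within its binding domain — blocked (Principle B).
— Tariq: possessor inside the object DP of the matrix clause; does not c-command the pronoun — Principle B does not apply; allowed.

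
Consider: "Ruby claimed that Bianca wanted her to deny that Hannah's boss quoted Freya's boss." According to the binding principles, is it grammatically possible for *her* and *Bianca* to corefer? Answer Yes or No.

*her* is a pronoun; Principle B requires it to be free in its binding domain — the clause headed by 'wanted'.
— Bianca: subject of the clause headed by 'wanted'; c-commands the pronoun within its binding domain — blocked (Principle B).

No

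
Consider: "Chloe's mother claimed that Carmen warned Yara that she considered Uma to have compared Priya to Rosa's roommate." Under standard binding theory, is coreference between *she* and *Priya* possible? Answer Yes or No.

*Priya* is an R-expression; Principle C requires it to be free (not bound by any c-commanding expression).
— she: subject of the clause headed by 'considered'; the pronoun c-commands the R-expression — coreference blocked (Principle C).

No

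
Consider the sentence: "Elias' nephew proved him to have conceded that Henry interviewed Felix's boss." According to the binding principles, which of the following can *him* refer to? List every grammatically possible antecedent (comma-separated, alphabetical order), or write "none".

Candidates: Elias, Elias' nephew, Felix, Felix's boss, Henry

*him* is a pronoun; Principle B requires it to be free in its binding domain — the matrix clause.
— Elias: possessor inside the subject DP of the matrix clause; does not c-command the pronoun — Principle B does not apply; allowed.
— Elias' nephew: subject of the matrix clause; c-commands the pronoun within its binding domain — blocked (Principle B).
— Felix: possessor inside the object DP of the clause headed by 'interviewed'; is c-commanded by the pronoun; coreference would bind this R-expression — blocked (Principle C).
— Felix's boss: object of the clause headed by 'interviewed'; is c-commanded by the pronoun; coreference would bind this R-expression — blocked (Principle C).
— Henry: subject of the clause headed by 'interviewed'; is c-commanded by the pronoun; coreference would bind this R-expression — blocked (Principle C).

Elias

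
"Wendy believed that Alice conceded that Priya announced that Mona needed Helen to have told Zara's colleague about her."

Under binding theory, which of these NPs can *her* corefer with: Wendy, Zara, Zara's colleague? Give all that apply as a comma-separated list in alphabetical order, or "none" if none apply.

*her* is a pronoun; Principle B requires it to be free in its binding domain — the clause headed by 'told'.
— Wendy: subject of the matrix clause; c-commands the pronoun but lies outside its binding domain — allowed.
— Zara: possessor inside the object DP of the clause headed by 'told'; does not c-command the pronoun — Principle B does not apply; allowed.
— Zara's colleague: object of the clause headed by 'told'; c-commands the pronoun within its binding domain — blocked (Principle B).

Wendy, Zara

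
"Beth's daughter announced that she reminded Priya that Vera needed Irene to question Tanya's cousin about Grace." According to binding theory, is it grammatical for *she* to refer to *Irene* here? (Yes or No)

*Irene* is an R-expression; Principle C requires it to be free (not bound by any c-commanding expression).
— she: subject of the clause headed by 'reminded'; the pronoun c-commands the R-expression — coreference blocked (Principle C).

No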